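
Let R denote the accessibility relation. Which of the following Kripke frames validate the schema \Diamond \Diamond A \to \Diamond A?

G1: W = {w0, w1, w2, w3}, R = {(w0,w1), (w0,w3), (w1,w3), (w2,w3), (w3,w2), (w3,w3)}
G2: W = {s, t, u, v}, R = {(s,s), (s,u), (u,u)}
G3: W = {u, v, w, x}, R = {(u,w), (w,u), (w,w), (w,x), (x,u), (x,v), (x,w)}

G2

The schema corresponds to transitivity: \forall x \forall y \forall z (Rxy \wedge Ryz \to Rxz).
G1: fails — Rw1w3 and Rw3w2 but not Rw1w2.
G2: holds.
G3: fails — Rxw and Rwx but not Rxx.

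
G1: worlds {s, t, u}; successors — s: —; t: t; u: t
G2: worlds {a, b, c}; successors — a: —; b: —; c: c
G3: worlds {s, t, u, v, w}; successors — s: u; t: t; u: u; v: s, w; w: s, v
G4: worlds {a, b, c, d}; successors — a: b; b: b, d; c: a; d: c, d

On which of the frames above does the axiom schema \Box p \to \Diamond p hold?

This is the axiom for seriality; its first-order frame correspondent is \forall x \exists y Rxy.
G1: fails — world s has no successor.
G2: fails — world a has no successor.
G3: satisfies the condition.
G4: satisfies the condition.
Valid on: G3, G4.

G3, G4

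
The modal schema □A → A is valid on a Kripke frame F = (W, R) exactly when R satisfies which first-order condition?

Suppose □A→A is valid. At any x set V(A)={w : Rxw}. Then □A holds at x, so A holds at x, i.e. Rxx.
Conversely, on a frame with reflexivity the schema holds at every world under every valuation.
So the correspondent is reflexivity.

reflexivity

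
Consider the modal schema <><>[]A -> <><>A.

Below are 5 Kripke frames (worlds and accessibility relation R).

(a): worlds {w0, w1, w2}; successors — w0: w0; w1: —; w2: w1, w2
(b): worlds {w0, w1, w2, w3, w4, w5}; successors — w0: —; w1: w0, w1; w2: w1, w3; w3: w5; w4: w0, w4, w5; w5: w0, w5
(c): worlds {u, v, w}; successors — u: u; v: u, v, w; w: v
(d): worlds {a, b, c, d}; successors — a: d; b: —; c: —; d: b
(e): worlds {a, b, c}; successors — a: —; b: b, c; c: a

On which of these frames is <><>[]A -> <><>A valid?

(c)

The schema corresponds to a generalized confluence (Geach) condition: forall x forall y (x R^2 y -> exists w (yRw & x R^2 w)).
(a): fails — w2R²w1 but no w with w1Rw and w2R²w.
(b): fails — w1R²w0 but no w with w0Rw and w1R²w.
(c): satisfies the condition.
(d): fails — aR²b but no w with bRw and aR²w.
(e): fails — bR²a but no w with aRw and bR²w.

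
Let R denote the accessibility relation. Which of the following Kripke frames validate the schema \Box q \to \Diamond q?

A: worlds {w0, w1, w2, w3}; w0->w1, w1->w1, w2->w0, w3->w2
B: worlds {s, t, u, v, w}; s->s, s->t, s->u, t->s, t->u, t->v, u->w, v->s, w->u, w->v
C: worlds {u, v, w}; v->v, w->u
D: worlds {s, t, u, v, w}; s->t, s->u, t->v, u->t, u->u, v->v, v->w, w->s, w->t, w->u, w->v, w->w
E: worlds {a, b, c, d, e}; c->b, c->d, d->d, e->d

A, B, D

Frame correspondent (Sahlqvist): \forall x \exists y Rxy — i.e. seriality.
A: ✓.
B: ✓.
C: fails — world u has no successor.
D: ✓.
E: fails — world a has no successor.
Valid on: A, B, D.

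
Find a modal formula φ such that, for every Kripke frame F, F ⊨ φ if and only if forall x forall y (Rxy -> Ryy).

A defining formula is □(□p → p) (the T□ axiom).
Suppose □(□p→p) is valid. Take Rxy and set V(p)={w : Ryw}. Then at y, □p holds; since □(□p→p) at x, □p→p at y, so p at y, i.e. Ryy.

□(□p → p)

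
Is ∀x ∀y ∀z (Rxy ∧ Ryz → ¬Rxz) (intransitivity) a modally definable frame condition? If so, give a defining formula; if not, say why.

No

Modal frame validity is preserved under surjective bounded morphisms.
The 3-cycle (worlds a,b,c with a→b→c→a) is intransitive. Mapping every world to a single reflexive point • is a surjective bounded morphism; the reflexive point is not intransitive (R••∧R•• but R••).
So the class is not modally definable.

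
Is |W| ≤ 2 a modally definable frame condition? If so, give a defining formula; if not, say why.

No — not modally definable

Modal frame validity is preserved under disjoint unions.
Any modal formula valid on each of 3 disjoint one-world frames is valid on their disjoint union (validity is preserved under disjoint unions). Each one-world frame has |W|=1≤2, but the union has |W|=3.
Hence having at most 2 worlds is not modally definable.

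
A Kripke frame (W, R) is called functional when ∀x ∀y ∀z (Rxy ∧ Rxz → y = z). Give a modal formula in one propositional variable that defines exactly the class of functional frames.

This is partial functionality; the standard corresponding axiom is CD: ◇p → □p.
Suppose ◇p→□p is valid. Take Rxy, Rxz and set V(p)={y}. Then ◇p at x, so □p at x, so p at z, i.e. z=y.

◇p → □p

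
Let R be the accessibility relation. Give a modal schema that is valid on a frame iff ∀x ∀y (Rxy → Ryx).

A defining formula is s → □◇s (the B axiom).
Suppose s→□◇s is valid. Take Rxy and set V(s)={x}. Then s at x, so □◇s at x, so ◇s at y, so some z with Ryz has s; z=x, i.e. Ryx.

s → □◇s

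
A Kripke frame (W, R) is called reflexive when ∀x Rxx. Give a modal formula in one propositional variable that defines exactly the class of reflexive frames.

□ψ → ψ

A defining formula is □ψ → ψ (the T axiom).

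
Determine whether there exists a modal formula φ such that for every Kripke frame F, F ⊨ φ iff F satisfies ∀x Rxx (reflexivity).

Yes — defined by □p → p

Yes: it is reflexivity, defined by the T schema □p → p.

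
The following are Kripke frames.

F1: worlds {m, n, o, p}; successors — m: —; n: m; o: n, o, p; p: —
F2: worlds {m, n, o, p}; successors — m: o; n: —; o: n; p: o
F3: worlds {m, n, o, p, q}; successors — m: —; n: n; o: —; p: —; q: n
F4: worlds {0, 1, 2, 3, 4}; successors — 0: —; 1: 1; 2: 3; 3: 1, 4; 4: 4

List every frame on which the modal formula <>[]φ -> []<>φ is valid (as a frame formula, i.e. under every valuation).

F3

Frame correspondent (Sahlqvist): forall x forall y forall z (Rxy & Rxz -> exists w (Ryw & Rzw)) — i.e. convergence.
F1: fails — Rnm and Rnm but m and m have no common successor.
F2: fails — Ron and Ron but n and n have no common successor.
F3: ✓.
F4: fails — R34 and R31 but 4 and 1 have no common successor.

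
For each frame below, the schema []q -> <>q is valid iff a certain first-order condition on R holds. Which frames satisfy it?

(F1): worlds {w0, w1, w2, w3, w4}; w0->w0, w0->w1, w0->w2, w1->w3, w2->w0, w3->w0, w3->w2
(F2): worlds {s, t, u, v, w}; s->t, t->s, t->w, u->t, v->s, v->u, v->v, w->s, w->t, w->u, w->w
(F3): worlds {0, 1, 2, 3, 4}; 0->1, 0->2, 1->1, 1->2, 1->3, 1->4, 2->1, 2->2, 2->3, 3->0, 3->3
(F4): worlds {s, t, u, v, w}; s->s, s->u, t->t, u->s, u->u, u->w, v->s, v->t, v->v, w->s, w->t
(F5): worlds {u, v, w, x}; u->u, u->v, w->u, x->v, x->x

The schema corresponds to seriality: forall x exists y Rxy.
(F1): fails — world w4 has no successor.
(F2): ✓.
(F3): fails — world 4 has no successor.
(F4): ✓.
(F5): fails — world v has no successor.
Valid on: (F2), (F4).

(F2), (F4)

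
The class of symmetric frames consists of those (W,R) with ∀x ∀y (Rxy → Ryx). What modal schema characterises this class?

A defining formula is r → □◇r (the B axiom).
Suppose r→□◇r is valid. Take Rxy and set V(r)={x}. Then r at x, so □◇r at x, so ◇r at y, so some z with Ryz has r; z=x, i.e. Ryx.

r → □◇r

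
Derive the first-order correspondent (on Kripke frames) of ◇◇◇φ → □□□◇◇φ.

This is a Sahlqvist (Geach-type) schema ◇^3□^0φ → □^3◇^2φ.
Minimal-valuation argument: fix x; take any y with xR^3y and any z with xR^3z. Set V(φ) to the set of worlds R-reachable from y in exactly 0 steps. Then □^0φ holds at y, so the antecedent holds at x; validity forces ◇^2φ at z, giving a w with zR^2w and yR^0w.
First-order correspondent: ∀x ∀y ∀z ((xR³y ∧ xR³z) → ∃w (y = w ∧ zR²w)).

∀x ∀y ∀z ((xR³y ∧ xR³z) → ∃w (y = w ∧ zR²w))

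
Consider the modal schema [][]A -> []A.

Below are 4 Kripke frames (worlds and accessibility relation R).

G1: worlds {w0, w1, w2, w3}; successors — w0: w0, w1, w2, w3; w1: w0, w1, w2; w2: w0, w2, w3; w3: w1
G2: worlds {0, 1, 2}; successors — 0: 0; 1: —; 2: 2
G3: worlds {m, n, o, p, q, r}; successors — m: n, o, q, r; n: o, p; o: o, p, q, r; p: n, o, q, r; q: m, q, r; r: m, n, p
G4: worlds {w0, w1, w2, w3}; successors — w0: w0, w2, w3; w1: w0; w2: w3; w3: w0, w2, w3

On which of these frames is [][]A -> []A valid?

G1, G2, G4

The schema corresponds to density: forall x forall y (Rxy -> exists z (Rxz & Rzy)).
G1: satisfies the condition.
G2: satisfies the condition.
G3: fails — Rrm but no z with Rrz and Rzm.
G4: satisfies the condition.
Valid on: G1, G2, G4.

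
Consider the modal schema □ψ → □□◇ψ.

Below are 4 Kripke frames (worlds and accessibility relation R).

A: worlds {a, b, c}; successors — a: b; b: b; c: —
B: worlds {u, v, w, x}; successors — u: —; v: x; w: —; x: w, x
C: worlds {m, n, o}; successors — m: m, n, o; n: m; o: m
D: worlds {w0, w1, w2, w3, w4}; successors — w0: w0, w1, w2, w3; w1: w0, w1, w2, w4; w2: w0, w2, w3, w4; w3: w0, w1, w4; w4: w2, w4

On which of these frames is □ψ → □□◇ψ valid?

A, C, D

Frame correspondent (Sahlqvist): ∀x ∀z (xR²z → ∃w (xRw ∧ zRw)) — i.e. a generalized confluence (Geach) condition.
A: holds.
B: fails — vR²w but no t with vRt and wRt.
C: holds.
D: holds.
Valid on: A, C, D.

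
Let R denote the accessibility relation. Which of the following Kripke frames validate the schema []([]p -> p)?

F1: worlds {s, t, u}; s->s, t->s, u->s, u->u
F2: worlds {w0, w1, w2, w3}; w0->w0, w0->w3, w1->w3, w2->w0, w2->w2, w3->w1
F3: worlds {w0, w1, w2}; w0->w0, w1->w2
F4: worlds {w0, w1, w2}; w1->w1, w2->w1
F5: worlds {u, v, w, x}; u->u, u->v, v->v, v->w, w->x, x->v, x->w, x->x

The schema corresponds to shift-reflexivity: forall x forall y (Rxy -> Ryy).
F1: satisfies the condition.
F2: fails — Rw3w1 but not Rw1w1.
F3: fails — Rw1w2 but not Rw2w2.
F4: satisfies the condition.
F5: fails — Rxw but not Rww.

F1, F4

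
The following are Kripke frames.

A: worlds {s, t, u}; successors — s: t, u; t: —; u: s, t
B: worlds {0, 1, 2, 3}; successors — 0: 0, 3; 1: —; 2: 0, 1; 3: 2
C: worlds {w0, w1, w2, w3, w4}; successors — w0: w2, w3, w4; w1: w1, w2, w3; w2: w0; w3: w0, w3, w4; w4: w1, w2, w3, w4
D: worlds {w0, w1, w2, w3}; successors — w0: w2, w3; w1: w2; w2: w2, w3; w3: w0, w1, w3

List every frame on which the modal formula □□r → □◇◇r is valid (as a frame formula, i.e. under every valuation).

C, D

This is the axiom for a generalized confluence (Geach) condition; its first-order frame correspondent is ∀x ∀z (xRz → ∃w (xR²w ∧ zR²w)).
A: fails — sRt but no w with sR²w and tR²w.
B: fails — 2R1 but no w with 2R²w and 1R²w.
C: ✓.
D: ✓.
Valid on: C, D.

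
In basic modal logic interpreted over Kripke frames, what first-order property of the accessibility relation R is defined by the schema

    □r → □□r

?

This schema is the 4 axiom.
It corresponds to transitivity: ∀x ∀y ∀z (Rxy ∧ Ryz → Rxz).

transitivity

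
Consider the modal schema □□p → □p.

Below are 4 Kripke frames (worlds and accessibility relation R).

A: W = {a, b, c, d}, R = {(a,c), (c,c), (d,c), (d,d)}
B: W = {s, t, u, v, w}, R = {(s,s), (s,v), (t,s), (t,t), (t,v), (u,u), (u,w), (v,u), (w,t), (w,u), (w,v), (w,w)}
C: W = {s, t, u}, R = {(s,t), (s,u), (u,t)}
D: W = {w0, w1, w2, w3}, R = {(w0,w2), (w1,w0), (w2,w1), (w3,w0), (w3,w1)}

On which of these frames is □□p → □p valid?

A, B

The schema corresponds to density: ∀x ∀y (Rxy → ∃z (Rxz ∧ Rzy)).
A: satisfies the condition.
B: satisfies the condition.
C: fails — Rsu but no z with Rsz and Rzu.
D: fails — Rw1w0 but no z with Rw1z and Rzw0.
Valid on: A, B.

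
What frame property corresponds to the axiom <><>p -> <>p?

This schema is equivalent to the 4 axiom □p → □□p.
Its frame correspondent is transitivity — forall x forall y forall z (Rxy & Ryz -> Rxz).

transitivity: forall x forall y forall z (Rxy & Ryz -> Rxz)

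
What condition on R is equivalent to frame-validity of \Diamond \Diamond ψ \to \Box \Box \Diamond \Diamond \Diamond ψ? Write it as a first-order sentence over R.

This is a Sahlqvist (Geach-type) schema ◇^2□^0ψ → □^2◇^3ψ.
Minimal-valuation argument: fix x; take any y with xR^2y and any z with xR^2z. Set V(ψ) to the set of worlds R-reachable from y in exactly 0 steps. Then □^0ψ holds at y, so the antecedent holds at x; validity forces ◇^3ψ at z, giving a w with zR^3w and yR^0w.
First-order correspondent: \forall x \forall y \forall z ((x R^2 y \wedge x R^2 z) \to \exists w (y = w \wedge z R^3 w)).

\forall x \forall y \forall z ((x R^2 y \wedge x R^2 z) \to \exists w (y = w \wedge z R^3 w))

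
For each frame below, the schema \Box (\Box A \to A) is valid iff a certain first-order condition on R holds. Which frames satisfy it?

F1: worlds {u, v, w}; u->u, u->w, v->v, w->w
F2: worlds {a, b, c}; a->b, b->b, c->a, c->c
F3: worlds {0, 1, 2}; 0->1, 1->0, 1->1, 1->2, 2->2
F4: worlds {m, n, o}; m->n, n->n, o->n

F1, F4

Frame correspondent (Sahlqvist): \forall x \forall y (Rxy \to Ryy) — i.e. shift-reflexivity.
F1: satisfies the condition.
F2: fails — Rca but not Raa.
F3: fails — R10 but not R00.
F4: satisfies the condition.
Valid on: F1, F4.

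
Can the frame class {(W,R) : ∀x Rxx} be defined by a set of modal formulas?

This is a Sahlqvist condition; the T axiom □q → q defines it.
Suppose □q→q is valid. At any x set V(q)={w : Rxw}. Then □q holds at x, so q holds at x, i.e. Rxx.

Yes — defined by □q → q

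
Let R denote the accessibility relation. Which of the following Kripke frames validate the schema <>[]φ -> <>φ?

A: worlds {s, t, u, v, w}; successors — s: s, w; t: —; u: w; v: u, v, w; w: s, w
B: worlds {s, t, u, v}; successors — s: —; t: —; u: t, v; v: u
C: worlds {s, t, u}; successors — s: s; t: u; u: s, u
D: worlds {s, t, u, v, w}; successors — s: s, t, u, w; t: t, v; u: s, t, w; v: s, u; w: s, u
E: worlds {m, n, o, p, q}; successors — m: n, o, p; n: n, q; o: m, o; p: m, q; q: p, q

A, C

Frame correspondent (Sahlqvist): forall x forall y (xRy -> exists w (yRw & xRw)) — i.e. a generalized confluence (Geach) condition.
A: satisfies the condition.
B: fails — uRt but no w with tRw and uRw.
C: satisfies the condition.
D: fails — tRv but no w* with vRw* and tRw*.
E: fails — mRp but no w with pRw and mRw.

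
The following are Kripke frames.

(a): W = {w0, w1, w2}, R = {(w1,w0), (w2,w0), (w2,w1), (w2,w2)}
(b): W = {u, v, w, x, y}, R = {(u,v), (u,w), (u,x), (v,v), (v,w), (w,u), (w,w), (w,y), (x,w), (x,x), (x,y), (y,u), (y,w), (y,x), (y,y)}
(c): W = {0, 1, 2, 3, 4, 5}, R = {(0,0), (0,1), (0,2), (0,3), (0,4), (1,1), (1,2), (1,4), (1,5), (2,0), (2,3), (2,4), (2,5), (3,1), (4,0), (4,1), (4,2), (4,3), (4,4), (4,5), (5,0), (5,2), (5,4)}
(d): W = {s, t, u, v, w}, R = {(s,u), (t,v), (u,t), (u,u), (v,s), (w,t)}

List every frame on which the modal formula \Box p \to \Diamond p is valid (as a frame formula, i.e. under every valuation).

(b), (c), (d)

The schema corresponds to seriality: \forall x \exists y Rxy.
(a): fails — world w0 has no successor.
(b): satisfies the condition.
(c): satisfies the condition.
(d): satisfies the condition.
Valid on: (b), (c), (d).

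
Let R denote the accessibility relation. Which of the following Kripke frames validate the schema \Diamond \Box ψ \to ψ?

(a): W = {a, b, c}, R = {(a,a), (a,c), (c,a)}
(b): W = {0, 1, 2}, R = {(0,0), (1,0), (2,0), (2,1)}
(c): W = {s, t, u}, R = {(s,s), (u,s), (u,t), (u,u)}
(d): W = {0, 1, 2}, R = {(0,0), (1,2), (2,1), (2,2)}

This is the axiom for symmetry; its first-order frame correspondent is \forall x \forall y (Rxy \to Ryx).
(a): ✓.
(b): fails — R10 but not R01.
(c): fails — Rus but not Rsu.
(d): ✓.

(a), (d)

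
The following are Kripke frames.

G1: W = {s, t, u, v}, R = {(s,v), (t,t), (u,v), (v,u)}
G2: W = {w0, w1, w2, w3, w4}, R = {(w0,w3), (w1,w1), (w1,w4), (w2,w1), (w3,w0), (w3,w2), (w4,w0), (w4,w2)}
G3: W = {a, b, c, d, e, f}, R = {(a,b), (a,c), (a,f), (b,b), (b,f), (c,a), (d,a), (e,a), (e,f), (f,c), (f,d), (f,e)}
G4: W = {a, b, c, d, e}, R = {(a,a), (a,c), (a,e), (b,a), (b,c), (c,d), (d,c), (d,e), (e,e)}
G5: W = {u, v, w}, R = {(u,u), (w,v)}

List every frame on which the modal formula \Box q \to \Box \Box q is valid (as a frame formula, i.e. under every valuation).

The schema corresponds to transitivity: \forall x \forall y \forall z (Rxy \wedge Ryz \to Rxz).
G1: fails — Ruv and Rvu but not Ruu.
G2: fails — Rw3w2 and Rw2w1 but not Rw3w1.
G3: fails — Rbf and Rfc but not Rbc.
G4: fails — Rbc and Rcd but not Rbd.
G5: condition met.
Valid on: G5.

G5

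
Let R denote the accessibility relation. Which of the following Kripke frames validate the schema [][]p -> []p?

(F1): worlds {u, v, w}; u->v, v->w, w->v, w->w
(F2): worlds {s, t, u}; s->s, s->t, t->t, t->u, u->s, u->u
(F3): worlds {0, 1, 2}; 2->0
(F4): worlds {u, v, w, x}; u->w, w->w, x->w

Frame correspondent (Sahlqvist): forall x forall y (Rxy -> exists z (Rxz & Rzy)) — i.e. density.
(F1): fails — Ruv but no z with Ruz and Rzv.
(F2): satisfies the condition.
(F3): fails — R20 but no z with R2z and Rz0.
(F4): satisfies the condition.
Valid on: (F2), (F4).

(F2), (F4)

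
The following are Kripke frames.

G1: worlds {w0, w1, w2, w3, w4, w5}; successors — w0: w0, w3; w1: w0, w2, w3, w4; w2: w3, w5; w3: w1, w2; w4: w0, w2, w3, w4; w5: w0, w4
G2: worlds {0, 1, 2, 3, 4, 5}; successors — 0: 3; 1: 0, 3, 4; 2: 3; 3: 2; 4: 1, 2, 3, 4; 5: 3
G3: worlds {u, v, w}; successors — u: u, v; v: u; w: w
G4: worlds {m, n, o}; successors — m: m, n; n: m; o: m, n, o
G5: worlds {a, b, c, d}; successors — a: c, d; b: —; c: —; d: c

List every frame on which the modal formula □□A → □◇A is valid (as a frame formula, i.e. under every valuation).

This is the axiom for a generalized confluence (Geach) condition; its first-order frame correspondent is ∀x ∀z (xRz → ∃w (xR²w ∧ zRw)).
G1: holds.
G2: holds.
G3: holds.
G4: holds.
G5: fails — aRc but no w with aR²w and cRw.
Valid on: G1, G2, G3, G4.

G1, G2, G3, G4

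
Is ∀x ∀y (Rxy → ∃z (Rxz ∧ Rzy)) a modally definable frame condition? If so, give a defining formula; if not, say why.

Yes: it is density, defined by the C4 schema □□q → □q.

Yes — defined by □□q → □q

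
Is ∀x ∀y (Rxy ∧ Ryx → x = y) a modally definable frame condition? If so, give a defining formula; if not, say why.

Not modally definable

Any modally definable frame class is closed under surjective bounded morphisms.
The 4-cycle (worlds w0,w1,w2,w3 with w0→w1→w2→w3→w0) is antisymmetric. Sending even-indexed worlds to a and odd-indexed worlds to b is a surjective bounded morphism onto the two-world frame with a↔b, which is not antisymmetric.
So the class is not modally definable.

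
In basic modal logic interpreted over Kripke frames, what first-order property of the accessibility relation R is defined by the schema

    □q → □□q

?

This schema is the 4 axiom.
Its frame correspondent is transitivity — ∀x ∀y ∀z (Rxy ∧ Ryz → Rxz).

transitivity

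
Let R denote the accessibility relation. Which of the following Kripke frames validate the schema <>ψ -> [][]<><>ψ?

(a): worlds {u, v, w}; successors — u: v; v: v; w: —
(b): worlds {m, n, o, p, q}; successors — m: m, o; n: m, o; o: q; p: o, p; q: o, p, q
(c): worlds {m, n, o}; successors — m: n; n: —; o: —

(a), (c)

Frame correspondent (Sahlqvist): forall x forall y forall z ((xRy & x R^2 z) -> exists w (y = w & z R^2 w)) — i.e. a generalized confluence (Geach) condition.
(a): ✓.
(b): fails — mRm, mR²o but no w with m=w and oR²w.
(c): ✓.
Valid on: (a), (c).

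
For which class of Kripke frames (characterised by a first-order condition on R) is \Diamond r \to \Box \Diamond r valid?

Suppose ◇r→□◇r is valid. Take Rxy, Rxz and set V(r)={y}. Then ◇r at x, so □◇r at x, so ◇r at z, so some w with Rzw has r; w=y, i.e. Rzy. By symmetry of the argument, Ryz.
Conversely, any frame satisfying \forall x \forall y \forall z (Rxy \wedge Rxz \to Ryz) validates the schema.
So the correspondent is the Euclidean property.

the Euclidean property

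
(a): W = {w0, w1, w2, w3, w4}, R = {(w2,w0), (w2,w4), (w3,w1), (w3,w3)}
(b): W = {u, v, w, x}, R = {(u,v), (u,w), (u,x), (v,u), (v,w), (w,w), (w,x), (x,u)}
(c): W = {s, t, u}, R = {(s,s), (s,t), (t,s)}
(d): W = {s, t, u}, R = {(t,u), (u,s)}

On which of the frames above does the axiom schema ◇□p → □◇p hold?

(c)

This is the axiom for convergence; its first-order frame correspondent is ∀x ∀y ∀z (Rxy ∧ Rxz → ∃w (Ryw ∧ Rzw)).
(a): fails — Rw2w4 and Rw2w4 but w4 and w4 have no common successor.
(b): fails — Ruw and Rux but w and x have no common successor.
(c): holds.
(d): fails — Rus and Rus but s and s have no common successor.
Valid on: (c).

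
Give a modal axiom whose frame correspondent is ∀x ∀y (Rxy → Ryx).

A defining formula is p → □◇p (the B axiom).
Suppose p→□◇p is valid. Take Rxy and set V(p)={x}. Then p at x, so □◇p at x, so ◇p at y, so some z with Ryz has p; z=x, i.e. Ryx.

p → □◇p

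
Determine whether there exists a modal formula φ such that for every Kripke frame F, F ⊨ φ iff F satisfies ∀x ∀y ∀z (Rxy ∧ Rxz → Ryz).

This is a Sahlqvist condition; the 5 axiom ◇q → □◇q defines it.
Suppose ◇q→□◇q is valid. Take Rxy, Rxz and set V(q)={y}. Then ◇q at x, so □◇q at x, so ◇q at z, so some w with Rzw has q; w=y, i.e. Rzy. By symmetry of the argument, Ryz.

Yes, by ◇q → □◇q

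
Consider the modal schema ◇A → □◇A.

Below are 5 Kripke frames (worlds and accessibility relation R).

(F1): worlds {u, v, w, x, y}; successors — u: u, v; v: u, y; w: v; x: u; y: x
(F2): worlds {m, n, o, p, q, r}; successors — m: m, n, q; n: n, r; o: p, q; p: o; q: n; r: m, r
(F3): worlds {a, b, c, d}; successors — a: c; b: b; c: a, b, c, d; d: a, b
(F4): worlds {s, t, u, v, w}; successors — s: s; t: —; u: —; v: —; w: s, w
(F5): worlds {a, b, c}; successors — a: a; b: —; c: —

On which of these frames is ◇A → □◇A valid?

(F5)

This is the axiom for the Euclidean property; its first-order frame correspondent is ∀x ∀y ∀z (Rxy ∧ Rxz → Ryz).
(F1): fails — Ruv and Ruv but not Rvv.
(F2): fails — Rmq and Rmm but not Rqm.
(F3): fails — Rcd and Rcc but not Rdc.
(F4): fails — Rws and Rww but not Rsw.
(F5): satisfies the condition.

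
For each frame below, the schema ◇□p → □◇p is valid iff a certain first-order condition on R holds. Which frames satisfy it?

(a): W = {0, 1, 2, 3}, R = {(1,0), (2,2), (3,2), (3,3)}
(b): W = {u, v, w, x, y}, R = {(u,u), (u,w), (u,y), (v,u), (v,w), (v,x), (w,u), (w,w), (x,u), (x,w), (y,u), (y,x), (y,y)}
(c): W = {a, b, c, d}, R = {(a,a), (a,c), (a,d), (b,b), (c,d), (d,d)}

(b), (c)

The schema corresponds to convergence: ∀x ∀y ∀z (Rxy ∧ Rxz → ∃w (Ryw ∧ Rzw)).
(a): fails — R10 and R10 but 0 and 0 have no common successor.
(b): holds.
(c): holds.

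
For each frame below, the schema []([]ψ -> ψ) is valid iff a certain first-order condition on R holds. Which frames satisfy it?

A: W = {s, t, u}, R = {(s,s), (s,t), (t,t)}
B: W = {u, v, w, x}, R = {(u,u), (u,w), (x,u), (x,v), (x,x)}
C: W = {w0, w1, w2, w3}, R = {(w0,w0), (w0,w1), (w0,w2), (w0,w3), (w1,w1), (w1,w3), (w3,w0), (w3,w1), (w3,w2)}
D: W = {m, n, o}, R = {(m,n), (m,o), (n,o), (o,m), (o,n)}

Frame correspondent (Sahlqvist): forall x forall y (Rxy -> Ryy) — i.e. shift-reflexivity.
A: condition met.
B: fails — Ruw but not Rww.
C: fails — Rw1w3 but not Rw3w3.
D: fails — Rom but not Rmm.

A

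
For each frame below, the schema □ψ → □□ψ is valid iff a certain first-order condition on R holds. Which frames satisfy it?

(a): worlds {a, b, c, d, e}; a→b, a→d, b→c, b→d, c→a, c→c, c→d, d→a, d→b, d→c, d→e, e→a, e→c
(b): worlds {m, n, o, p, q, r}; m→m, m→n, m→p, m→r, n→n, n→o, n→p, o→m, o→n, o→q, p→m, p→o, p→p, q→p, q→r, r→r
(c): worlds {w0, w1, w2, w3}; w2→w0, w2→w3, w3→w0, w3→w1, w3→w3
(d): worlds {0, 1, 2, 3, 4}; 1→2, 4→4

The schema corresponds to transitivity: ∀x ∀y ∀z (Rxy ∧ Ryz → Rxz).
(a): fails — Rbc and Rca but not Rba.
(b): fails — Rom and Rmr but not Ror.
(c): fails — Rw2w3 and Rw3w1 but not Rw2w1.
(d): satisfies the condition.
Valid on: (d).

(d)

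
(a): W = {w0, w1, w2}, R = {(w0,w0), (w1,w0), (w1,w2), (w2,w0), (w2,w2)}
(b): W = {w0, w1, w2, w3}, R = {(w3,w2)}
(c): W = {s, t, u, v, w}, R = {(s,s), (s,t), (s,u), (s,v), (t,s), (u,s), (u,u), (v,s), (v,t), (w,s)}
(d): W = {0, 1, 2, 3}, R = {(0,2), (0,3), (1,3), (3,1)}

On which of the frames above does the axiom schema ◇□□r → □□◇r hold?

(a), (b), (c)

Frame correspondent (Sahlqvist): ∀x ∀y ∀z ((xRy ∧ xR²z) → ∃w (yR²w ∧ zRw)) — i.e. a generalized confluence (Geach) condition.
(a): condition met.
(b): condition met.
(c): condition met.
(d): fails — 0R2, 0R²1 but no w with 2R²w and 1Rw.
Valid on: (a), (b), (c).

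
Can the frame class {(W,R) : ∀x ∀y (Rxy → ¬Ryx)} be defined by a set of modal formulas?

No

Modal frame validity is preserved under surjective bounded morphisms.
The 4-cycle (worlds a,b,c,d with a→b→c→d→a) is asymmetric. Mapping every world to a single reflexive point • is a surjective bounded morphism, and the reflexive point is not asymmetric (R•• but asymmetry requires ¬R••).
So no modal formula (or set of formulas) defines exactly the asymmetric frames.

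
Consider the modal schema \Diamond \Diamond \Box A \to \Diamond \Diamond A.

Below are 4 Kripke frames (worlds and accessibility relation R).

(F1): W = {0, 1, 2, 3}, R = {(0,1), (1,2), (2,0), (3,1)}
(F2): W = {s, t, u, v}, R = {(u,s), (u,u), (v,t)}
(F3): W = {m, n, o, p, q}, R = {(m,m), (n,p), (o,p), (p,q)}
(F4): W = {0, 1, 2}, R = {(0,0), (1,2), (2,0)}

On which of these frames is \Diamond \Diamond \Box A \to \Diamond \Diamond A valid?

(F4)

This is the axiom for a generalized confluence (Geach) condition; its first-order frame correspondent is \forall x \forall y (x R^2 y \to \exists w (yRw \wedge x R^2 w)).
(F1): fails — 0R²2 but no w with 2Rw and 0R²w.
(F2): fails — uR²s but no w with sRw and uR²w.
(F3): fails — nR²q but no w with qRw and nR²w.
(F4): ✓.
Valid on: (F4).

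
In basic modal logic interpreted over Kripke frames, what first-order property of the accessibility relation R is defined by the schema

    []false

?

□⊥ is valid iff no world has any successor (otherwise □⊥ fails at any world with one).
The converse is a direct semantic check.
Frame condition: forall x forall y ~Rxy.

Emptiness of R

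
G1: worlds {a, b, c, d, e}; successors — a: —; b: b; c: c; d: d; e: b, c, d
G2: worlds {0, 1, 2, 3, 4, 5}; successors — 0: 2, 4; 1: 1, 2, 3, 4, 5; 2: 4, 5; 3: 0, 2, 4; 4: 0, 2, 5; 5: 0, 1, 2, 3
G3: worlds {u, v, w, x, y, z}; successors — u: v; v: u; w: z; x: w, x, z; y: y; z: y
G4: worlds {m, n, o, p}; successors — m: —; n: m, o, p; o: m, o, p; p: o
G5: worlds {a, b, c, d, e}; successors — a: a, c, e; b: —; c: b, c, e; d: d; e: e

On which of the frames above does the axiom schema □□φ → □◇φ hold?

This is the axiom for a generalized confluence (Geach) condition; its first-order frame correspondent is ∀x ∀z (xRz → ∃w (xR²w ∧ zRw)).
G1: ✓.
G2: ✓.
G3: ✓.
G4: fails — nRm but no w with nR²w and mRw.
G5: fails — cRb but no w with cR²w and bRw.

G1, G2, G3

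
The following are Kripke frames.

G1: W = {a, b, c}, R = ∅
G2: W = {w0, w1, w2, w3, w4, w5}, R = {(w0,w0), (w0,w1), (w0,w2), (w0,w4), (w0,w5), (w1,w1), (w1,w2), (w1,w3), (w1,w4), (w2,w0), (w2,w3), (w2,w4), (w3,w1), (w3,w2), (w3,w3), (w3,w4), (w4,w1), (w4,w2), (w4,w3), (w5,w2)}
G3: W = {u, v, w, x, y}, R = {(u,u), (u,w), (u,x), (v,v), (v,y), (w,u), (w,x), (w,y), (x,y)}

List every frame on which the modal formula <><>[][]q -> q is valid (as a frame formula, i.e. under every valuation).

G1

The schema corresponds to a generalized confluence (Geach) condition: forall x forall y (x R^2 y -> exists w (y R^2 w & x = w)).
G1: satisfies the condition.
G2: fails — w2R²w5 but no w with w5R²w and w2=w.
G3: fails — uR²x but no t with xR²t and u=t.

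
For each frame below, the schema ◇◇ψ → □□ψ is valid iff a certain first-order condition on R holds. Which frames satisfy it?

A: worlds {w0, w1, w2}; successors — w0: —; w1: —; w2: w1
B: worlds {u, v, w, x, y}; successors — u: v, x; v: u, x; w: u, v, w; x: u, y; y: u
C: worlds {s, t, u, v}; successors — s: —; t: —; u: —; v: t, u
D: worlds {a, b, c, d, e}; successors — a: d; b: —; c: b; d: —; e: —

The schema corresponds to a generalized confluence (Geach) condition: ∀x ∀y ∀z ((xR²y ∧ xR²z) → ∃w (y = w ∧ z = w)).
A: ✓.
B: fails — uR²u, uR²x but u ≠ x.
C: ✓.
D: ✓.
Valid on: A, C, D.

A, C, D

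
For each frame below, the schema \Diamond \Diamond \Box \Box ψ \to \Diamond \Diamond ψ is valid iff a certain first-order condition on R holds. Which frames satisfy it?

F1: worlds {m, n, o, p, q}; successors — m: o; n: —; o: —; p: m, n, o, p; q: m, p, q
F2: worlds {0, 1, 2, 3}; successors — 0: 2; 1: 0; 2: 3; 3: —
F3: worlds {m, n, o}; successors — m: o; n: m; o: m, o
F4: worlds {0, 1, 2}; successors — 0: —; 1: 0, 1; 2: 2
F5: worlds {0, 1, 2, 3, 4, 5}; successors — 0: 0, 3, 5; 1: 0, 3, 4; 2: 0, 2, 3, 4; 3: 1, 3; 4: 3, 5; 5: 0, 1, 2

The schema corresponds to a generalized confluence (Geach) condition: \forall x \forall y (x R^2 y \to \exists w (y R^2 w \wedge x R^2 w)).
F1: fails — pR²m but no w with mR²w and pR²w.
F2: fails — 0R²3 but no w with 3R²w and 0R²w.
F3: holds.
F4: fails — 1R²0 but no w with 0R²w and 1R²w.
F5: holds.
Valid on: F3, F5.

F3, F5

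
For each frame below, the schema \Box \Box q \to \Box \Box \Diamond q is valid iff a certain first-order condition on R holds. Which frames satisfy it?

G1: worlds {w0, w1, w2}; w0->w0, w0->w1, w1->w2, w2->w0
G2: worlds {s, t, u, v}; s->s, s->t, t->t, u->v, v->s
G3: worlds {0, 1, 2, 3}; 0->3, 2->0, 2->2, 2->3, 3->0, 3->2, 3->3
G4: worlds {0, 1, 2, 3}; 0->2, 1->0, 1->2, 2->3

The schema corresponds to a generalized confluence (Geach) condition: \forall x \forall z (x R^2 z \to \exists w (x R^2 w \wedge zRw)).
G1: fails — w2R²w1 but no w with w2R²w and w1Rw.
G2: ✓.
G3: ✓.
G4: fails — 0R²3 but no w with 0R²w and 3Rw.

G2, G3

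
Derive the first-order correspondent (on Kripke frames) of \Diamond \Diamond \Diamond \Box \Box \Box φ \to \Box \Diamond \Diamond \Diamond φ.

\forall x \forall y \forall z ((x R^3 y \wedge xRz) \to \exists w (y R^3 w \wedge z R^3 w))

This is a Sahlqvist (Geach-type) schema ◇^3□^3φ → □^1◇^3φ.
Minimal-valuation argument: fix x; take any y with xR^3y and any z with xR^1z. Set V(φ) to the set of worlds R-reachable from y in exactly 3 steps. Then □^3φ holds at y, so the antecedent holds at x; validity forces ◇^3φ at z, giving a w with zR^3w and yR^3w.
First-order correspondent: \forall x \forall y \forall z ((x R^3 y \wedge xRz) \to \exists w (y R^3 w \wedge z R^3 w)).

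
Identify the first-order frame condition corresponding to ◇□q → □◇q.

convergence

Suppose ◇□q→□◇q is valid. Take Rxy, Rxz and set V(q)={w : Ryw}. Then □q at y so ◇□q at x, so □◇q at x, so ◇q at z, giving w with Rzw and Ryw.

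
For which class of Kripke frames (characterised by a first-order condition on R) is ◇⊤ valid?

seriality: ∀x ∃y Rxy

◇⊤ holds at w iff w has a successor, so frame-validity of ◇⊤ is exactly seriality. Equivalently via □q → ◇q:
Suppose □q→◇q is valid. At any x set V(q)=W. Then □q at x, so ◇q at x, so x has a successor.
The converse is a direct semantic check.
Frame condition: ∀x ∃y Rxy.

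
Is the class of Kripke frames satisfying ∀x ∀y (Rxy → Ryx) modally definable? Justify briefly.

Definable; r → □◇r defines it

The condition is symmetry. A defining modal formula is r → □◇r.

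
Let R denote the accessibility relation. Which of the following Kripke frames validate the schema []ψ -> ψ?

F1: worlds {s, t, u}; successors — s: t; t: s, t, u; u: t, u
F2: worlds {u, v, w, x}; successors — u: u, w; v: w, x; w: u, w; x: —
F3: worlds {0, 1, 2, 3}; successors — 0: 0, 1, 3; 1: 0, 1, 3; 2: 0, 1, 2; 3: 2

The schema corresponds to reflexivity: forall x Rxx.
F1: fails — world s does not see itself.
F2: fails — world v does not see itself.
F3: fails — world 3 does not see itself.

none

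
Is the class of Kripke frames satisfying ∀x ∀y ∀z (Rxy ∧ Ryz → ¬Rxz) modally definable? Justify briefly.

If a class were modally definable it would be closed under surjective bounded morphisms (Goldblatt–Thomason).
The 3-cycle (worlds a,b,c with a→b→c→a) is intransitive. Mapping every world to a single reflexive point • is a surjective bounded morphism; the reflexive point is not intransitive (R••∧R•• but R••).
So the class is not modally definable.

No — not modally definable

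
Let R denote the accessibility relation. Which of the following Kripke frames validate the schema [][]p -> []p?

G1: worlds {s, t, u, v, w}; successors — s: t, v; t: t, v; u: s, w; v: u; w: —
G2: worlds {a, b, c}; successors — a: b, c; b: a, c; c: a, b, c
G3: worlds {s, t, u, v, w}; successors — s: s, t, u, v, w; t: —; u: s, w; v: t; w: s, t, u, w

The schema corresponds to density: forall x forall y (Rxy -> exists z (Rxz & Rzy)).
G1: fails — Ruw but no z with Ruz and Rzw.
G2: condition met.
G3: fails — Rvt but no z with Rvz and Rzt.

G2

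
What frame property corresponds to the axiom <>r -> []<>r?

Suppose ◇r→□◇r is valid. Take Rxy, Rxz and set V(r)={y}. Then ◇r at x, so □◇r at x, so ◇r at z, so some w with Rzw has r; w=y, i.e. Rzy. By symmetry of the argument, Ryz.
Conversely, on a frame with the Euclidean property the schema holds at every world under every valuation.
Frame condition: forall x forall y forall z (Rxy & Rxz -> Ryz).

The Euclidean property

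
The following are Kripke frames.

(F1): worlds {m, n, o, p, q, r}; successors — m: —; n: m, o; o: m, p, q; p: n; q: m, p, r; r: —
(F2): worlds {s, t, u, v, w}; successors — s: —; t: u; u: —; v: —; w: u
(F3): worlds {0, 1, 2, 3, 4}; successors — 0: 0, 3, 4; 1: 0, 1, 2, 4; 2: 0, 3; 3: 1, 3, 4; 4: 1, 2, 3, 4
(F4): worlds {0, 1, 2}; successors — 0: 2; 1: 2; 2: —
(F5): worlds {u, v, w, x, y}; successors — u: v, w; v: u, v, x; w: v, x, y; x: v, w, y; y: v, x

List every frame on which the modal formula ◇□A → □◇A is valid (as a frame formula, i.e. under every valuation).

Frame correspondent (Sahlqvist): ∀x ∀y ∀z (Rxy ∧ Rxz → ∃w (Ryw ∧ Rzw)) — i.e. convergence.
(F1): fails — Rno and Rnm but o and m have no common successor.
(F2): fails — Rtu and Rtu but u and u have no common successor.
(F3): holds.
(F4): fails — R02 and R02 but 2 and 2 have no common successor.
(F5): holds.
Valid on: (F3), (F5).

(F3), (F5)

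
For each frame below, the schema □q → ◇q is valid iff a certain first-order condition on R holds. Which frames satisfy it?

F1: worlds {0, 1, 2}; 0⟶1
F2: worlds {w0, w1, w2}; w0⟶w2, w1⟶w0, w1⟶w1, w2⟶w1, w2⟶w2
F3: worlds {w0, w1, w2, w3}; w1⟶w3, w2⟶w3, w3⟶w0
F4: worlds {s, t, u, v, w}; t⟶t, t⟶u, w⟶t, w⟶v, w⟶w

The schema corresponds to seriality: ∀x ∃y Rxy.
F1: fails — world 1 has no successor.
F2: ✓.
F3: fails — world w0 has no successor.
F4: fails — world s has no successor.

F2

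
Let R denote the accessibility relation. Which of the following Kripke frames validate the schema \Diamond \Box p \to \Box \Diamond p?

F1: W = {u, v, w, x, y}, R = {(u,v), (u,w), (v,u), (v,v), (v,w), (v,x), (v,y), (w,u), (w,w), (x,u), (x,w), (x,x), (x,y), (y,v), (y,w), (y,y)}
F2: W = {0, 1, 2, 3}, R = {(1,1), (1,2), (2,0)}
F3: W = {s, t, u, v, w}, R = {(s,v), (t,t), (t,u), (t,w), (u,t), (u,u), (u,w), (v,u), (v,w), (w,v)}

F1

This is the axiom for convergence; its first-order frame correspondent is \forall x \forall y \forall z (Rxy \wedge Rxz \to \exists w (Ryw \wedge Rzw)).
F1: satisfies the condition.
F2: fails — R12 and R11 but 2 and 1 have no common successor.
F3: fails — Rtw and Rtt but w and t have no common successor.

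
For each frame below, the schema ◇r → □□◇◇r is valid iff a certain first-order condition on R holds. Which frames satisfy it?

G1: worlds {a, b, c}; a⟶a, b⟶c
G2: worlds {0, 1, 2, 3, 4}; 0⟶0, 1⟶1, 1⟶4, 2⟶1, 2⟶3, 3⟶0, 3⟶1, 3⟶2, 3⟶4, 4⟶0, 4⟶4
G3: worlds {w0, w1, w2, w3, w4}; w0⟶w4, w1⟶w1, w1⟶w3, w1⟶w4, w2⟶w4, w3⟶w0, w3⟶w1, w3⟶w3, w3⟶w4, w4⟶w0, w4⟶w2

G1

The schema corresponds to a generalized confluence (Geach) condition: ∀x ∀y ∀z ((xRy ∧ xR²z) → ∃w (y = w ∧ zR²w)).
G1: satisfies the condition.
G2: fails — 1R1, 1R²0 but no w with 1=w and 0R²w.
G3: fails — w0Rw4, w0R²w0 but no w with w4=w and w0R²w.
Valid on: G1.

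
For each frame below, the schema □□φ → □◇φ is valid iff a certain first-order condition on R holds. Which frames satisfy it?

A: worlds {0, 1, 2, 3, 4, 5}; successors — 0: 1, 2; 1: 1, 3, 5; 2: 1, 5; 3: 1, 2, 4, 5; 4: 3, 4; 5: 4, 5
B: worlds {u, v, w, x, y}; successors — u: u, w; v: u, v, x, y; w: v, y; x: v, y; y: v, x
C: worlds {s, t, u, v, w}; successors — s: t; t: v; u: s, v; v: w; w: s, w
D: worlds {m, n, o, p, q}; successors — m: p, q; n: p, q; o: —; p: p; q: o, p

A, B, C

The schema corresponds to a generalized confluence (Geach) condition: ∀x ∀z (xRz → ∃w (xR²w ∧ zRw)).
A: satisfies the condition.
B: satisfies the condition.
C: satisfies the condition.
D: fails — qRo but no w with qR²w and oRw.
Valid on: A, B, C.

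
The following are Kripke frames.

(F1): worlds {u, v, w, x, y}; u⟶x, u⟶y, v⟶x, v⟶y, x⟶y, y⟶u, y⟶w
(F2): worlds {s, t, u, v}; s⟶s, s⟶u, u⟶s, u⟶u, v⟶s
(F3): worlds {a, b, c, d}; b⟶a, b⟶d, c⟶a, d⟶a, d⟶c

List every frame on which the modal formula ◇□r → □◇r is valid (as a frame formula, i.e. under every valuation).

This is the axiom for convergence; its first-order frame correspondent is ∀x ∀y ∀z (Rxy ∧ Rxz → ∃w (Ryw ∧ Rzw)).
(F1): fails — Rux and Ruy but x and y have no common successor.
(F2): ✓.
(F3): fails — Rba and Rba but a and a have no common successor.

(F2)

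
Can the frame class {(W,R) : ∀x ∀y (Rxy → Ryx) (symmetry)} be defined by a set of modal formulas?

Definable; p → □◇p defines it

The condition is symmetry. A defining modal formula is p → □◇p.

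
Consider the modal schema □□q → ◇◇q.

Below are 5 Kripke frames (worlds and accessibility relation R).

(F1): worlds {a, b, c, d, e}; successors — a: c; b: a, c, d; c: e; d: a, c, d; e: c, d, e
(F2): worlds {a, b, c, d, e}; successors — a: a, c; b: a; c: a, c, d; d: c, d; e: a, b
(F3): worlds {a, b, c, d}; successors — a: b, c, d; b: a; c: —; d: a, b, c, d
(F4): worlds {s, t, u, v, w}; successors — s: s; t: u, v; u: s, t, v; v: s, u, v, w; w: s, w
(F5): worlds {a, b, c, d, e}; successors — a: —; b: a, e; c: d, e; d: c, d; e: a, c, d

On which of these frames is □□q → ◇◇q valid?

(F1), (F2), (F4)

This is the axiom for a generalized confluence (Geach) condition; its first-order frame correspondent is ∀x ∃w (xR²w ∧ xR²w).
(F1): satisfies the condition.
(F2): satisfies the condition.
(F3): fails — at c but no w with cR²w and cR²w.
(F4): satisfies the condition.
(F5): fails — at a but no w with aR²w and aR²w.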